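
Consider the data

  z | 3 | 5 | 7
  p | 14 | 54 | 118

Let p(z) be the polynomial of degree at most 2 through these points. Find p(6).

L_0(6) = (1)·(-1)/[(-2)·(-4)] = -1/8
L_1(6) = (3)·(-1)/[(2)·(-2)] = 3/4
L_2(6) = (3)·(1)/[(4)·(2)] = 3/8
Sum: 14·(-1/8) + 54·(3/4) + 118·(3/8) = 83

83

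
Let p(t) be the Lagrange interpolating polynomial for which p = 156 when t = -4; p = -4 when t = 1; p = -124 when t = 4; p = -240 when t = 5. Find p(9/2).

L_0(9/2) = (7/2)·(1/2)·(-1/2)/[(-5)·(-8)·(-9)] = 7/2880
L_1(9/2) = (17/2)·(1/2)·(-1/2)/[(5)·(-3)·(-4)] = -17/480
L_2(9/2) = (17/2)·(7/2)·(-1/2)/[(8)·(3)·(-1)] = 119/192
L_3(9/2) = (17/2)·(7/2)·(1/2)/[(9)·(4)·(1)] = 119/288
Sum: 156·(7/2880) + (-4)·(-17/480) + (-124)·(119/192) + (-240)·(119/288) = -351/2

-351/2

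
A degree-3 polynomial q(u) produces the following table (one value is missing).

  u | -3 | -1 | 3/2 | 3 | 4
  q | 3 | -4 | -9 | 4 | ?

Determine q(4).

871/36

The 4 known values determine q uniquely (degree ≤ 3).
Evaluate each Lagrange basis at u = 4:
L_0(4) = (5)·(5/2)·(1)/[(-2)·(-9/2)·(-6)] = -25/108
L_1(4) = (7)·(5/2)·(1)/[(2)·(-5/2)·(-4)] = 7/8
L_2(4) = (7)·(5)·(1)/[(9/2)·(5/2)·(-3/2)] = -56/27
L_3(4) = (7)·(5)·(5/2)/[(6)·(4)·(3/2)] = 175/72
Sum: 3·(-25/108) + (-4)·(7/8) + (-9)·(-56/27) + 4·(175/72) = 871/36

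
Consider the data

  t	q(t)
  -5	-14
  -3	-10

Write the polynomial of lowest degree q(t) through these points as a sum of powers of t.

q(t) = 2t - 4

Build the Lagrange basis polynomials:
L_0(t) = (t + 3) / [-2] = -(1/2)t - 3/2
L_1(t) = (t + 5) / [2] = (1/2)t + 5/2
q(t) = (-14)·L_0 + (-10)·L_1
  (-14)·L_0(t) = 7t + 21
  (-10)·L_1(t) = -5t - 25
Adding term by term: 2t - 4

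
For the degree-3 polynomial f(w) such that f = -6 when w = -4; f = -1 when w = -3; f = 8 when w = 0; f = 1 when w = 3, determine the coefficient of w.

5/6

L_0(w) = (w + 3)w(w - 3) / [-28] = -(1/28)w^3 + (9/28)w
L_1(w) = (w + 4)w(w - 3) / [18] = (1/18)w^3 + (1/18)w^2 - (2/3)w
L_2(w) = (w + 4)(w + 3)(w - 3) / [-36] = -(1/36)w^3 - (1/9)w^2 + (1/4)w + 1
L_3(w) = (w + 4)(w + 3)w / [126] = (1/126)w^3 + (1/18)w^2 + (2/21)w
f(w) = (-6)·L_0 + (-1)·L_1 + 8·L_2 + 1·L_3
Only the coefficient of w is needed; take it from each L_i and combine:
(-6)·(9/28) + (-1)·(-2/3) + 8·(1/4) + 1·(2/21) = 5/6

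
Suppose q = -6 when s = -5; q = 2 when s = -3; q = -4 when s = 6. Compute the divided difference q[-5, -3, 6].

-14/33

q[-5,-3] = (2 - (-6)) / (-3 - (-5)) = 4
q[-3,6] = (-4 - 2) / (6 - (-3)) = -2/3
q[-5,-3,6] = (-2/3 - 4) / (6 - (-5)) = -14/33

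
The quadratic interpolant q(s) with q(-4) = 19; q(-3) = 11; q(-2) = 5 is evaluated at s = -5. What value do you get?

29

Using Newton's divided-difference form:
q[-4,-3] = (11 - 19) / (-3 - (-4)) = -8
q[-3,-2] = (5 - 11) / (-2 - (-3)) = -6
q[-4,-3,-2] = (-6 - (-8)) / (-2 - (-4)) = 1
q(-5) = 19 + (-8)·(-1) + 1·(-1)·(-2) = 29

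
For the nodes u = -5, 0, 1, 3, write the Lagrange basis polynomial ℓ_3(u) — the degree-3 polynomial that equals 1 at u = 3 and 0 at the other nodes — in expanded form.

ℓ_3(u) = (u + 5)u(u - 1) / [(8)·(3)·(2)]
       = (u^3 + 4u^2 - 5u) / (48)

ℓ_3(u) = (1/48)u^3 + (1/12)u^2 - (5/48)u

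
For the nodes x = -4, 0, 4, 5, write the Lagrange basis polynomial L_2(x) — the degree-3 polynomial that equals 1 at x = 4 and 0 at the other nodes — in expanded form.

L_2(x) = (x + 4)x(x - 5) / [(8)·(4)·(-1)]
       = (x^3 - x^2 - 20x) / (-32)

L_2(x) = -(1/32)x^3 + (1/32)x^2 + (5/8)x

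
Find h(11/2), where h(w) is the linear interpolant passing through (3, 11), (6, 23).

21

Evaluate each Lagrange basis at w = 11/2:
L_0(11/2) = (-1/2)/[(-3)] = 1/6
L_1(11/2) = (5/2)/[(3)] = 5/6
Sum: 11·(1/6) + 23·(5/6) = 21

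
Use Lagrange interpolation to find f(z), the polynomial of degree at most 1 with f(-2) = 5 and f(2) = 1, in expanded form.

f(z) = -z + 3

Build the Lagrange basis polynomials:
L_0(z) = (z - 2) / [-4] = -(1/4)z + 1/2
L_1(z) = (z + 2) / [4] = (1/4)z + 1/2
f(z) = 5·L_0 + 1·L_1
  5·L_0(z) = -(5/4)z + 5/2
  1·L_1(z) = (1/4)z + 1/2
Adding term by term: -z + 3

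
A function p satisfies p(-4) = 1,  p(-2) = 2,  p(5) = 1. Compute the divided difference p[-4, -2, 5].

p[-4,-2] = (2 - 1) / (-2 - (-4)) = 1/2
p[-2,5] = (1 - 2) / (5 - (-2)) = -1/7
p[-4,-2,5] = (-1/7 - 1/2) / (5 - (-4)) = -1/14

-1/14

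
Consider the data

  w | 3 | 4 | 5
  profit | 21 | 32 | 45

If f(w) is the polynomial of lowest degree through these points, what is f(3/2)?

33/4

Evaluate each Lagrange basis at w = 3/2:
L_0(3/2) = (-5/2)·(-7/2)/[(-1)·(-2)] = 35/8
L_1(3/2) = (-3/2)·(-7/2)/[(1)·(-1)] = -21/4
L_2(3/2) = (-3/2)·(-5/2)/[(2)·(1)] = 15/8
Sum: 21·(35/8) + 32·(-21/4) + 45·(15/8) = 33/4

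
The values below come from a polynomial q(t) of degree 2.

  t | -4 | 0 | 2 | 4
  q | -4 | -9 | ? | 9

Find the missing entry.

The 3 known values determine q uniquely (degree ≤ 2).
L_0(2) = (2)·(-2)/[(-4)·(-8)] = -1/8
L_1(2) = (6)·(-2)/[(4)·(-4)] = 3/4
L_2(2) = (6)·(2)/[(8)·(4)] = 3/8
Sum: (-4)·(-1/8) + (-9)·(3/4) + 9·(3/8) = -23/8

-23/8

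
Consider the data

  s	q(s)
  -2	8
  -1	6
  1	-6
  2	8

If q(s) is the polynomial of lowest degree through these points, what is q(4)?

Evaluate each Lagrange basis at s = 4:
L_0(4) = (5)·(3)·(2)/[(-1)·(-3)·(-4)] = -5/2
L_1(4) = (6)·(3)·(2)/[(1)·(-2)·(-3)] = 6
L_2(4) = (6)·(5)·(2)/[(3)·(2)·(-1)] = -10
L_3(4) = (6)·(5)·(3)/[(4)·(3)·(1)] = 15/2
Sum: 8·(-5/2) + 6·(6) + (-6)·(-10) + 8·(15/2) = 136

136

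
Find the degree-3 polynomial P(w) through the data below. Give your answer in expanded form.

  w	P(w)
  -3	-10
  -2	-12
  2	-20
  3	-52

P(w) = -w^3 - 3w^2 + 2w - 4

Build the Lagrange basis polynomials:
L_0(w) = (w + 2)(w - 2)(w - 3) / [-30] = -(1/30)w^3 + (1/10)w^2 + (2/15)w - 2/5
L_1(w) = (w + 3)(w - 2)(w - 3) / [20] = (1/20)w^3 - (1/10)w^2 - (9/20)w + 9/10
L_2(w) = (w + 3)(w + 2)(w - 3) / [-20] = -(1/20)w^3 - (1/10)w^2 + (9/20)w + 9/10
L_3(w) = (w + 3)(w + 2)(w - 2) / [30] = (1/30)w^3 + (1/10)w^2 - (2/15)w - 2/5
P(w) = (-10)·L_0 + (-12)·L_1 + (-20)·L_2 + (-52)·L_3
  (-10)·L_0(w) = (1/3)w^3 - w^2 - (4/3)w + 4
  (-12)·L_1(w) = -(3/5)w^3 + (6/5)w^2 + (27/5)w - 54/5
  (-20)·L_2(w) = w^3 + 2w^2 - 9w - 18
  (-52)·L_3(w) = -(26/15)w^3 - (26/5)w^2 + (104/15)w + 104/5
Adding term by term: -w^3 - 3w^2 + 2w - 4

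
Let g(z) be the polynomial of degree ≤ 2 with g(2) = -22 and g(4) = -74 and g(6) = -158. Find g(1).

-8

L_0(1) = (-3)·(-5)/[(-2)·(-4)] = 15/8
L_1(1) = (-1)·(-5)/[(2)·(-2)] = -5/4
L_2(1) = (-1)·(-3)/[(4)·(2)] = 3/8
Sum: (-22)·(15/8) + (-74)·(-5/4) + (-158)·(3/8) = -8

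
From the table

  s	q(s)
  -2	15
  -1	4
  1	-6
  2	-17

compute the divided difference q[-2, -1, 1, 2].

q[-2,-1] = (4 - 15) / (-1 - (-2)) = -11
q[-1,1] = (-6 - 4) / (1 - (-1)) = -5
q[1,2] = (-17 - (-6)) / (2 - 1) = -11
q[-2,-1,1] = (-5 - (-11)) / (1 - (-2)) = 2
q[-1,1,2] = (-11 - (-5)) / (2 - (-1)) = -2
q[-2,-1,1,2] = (-2 - 2) / (2 - (-2)) = -1

-1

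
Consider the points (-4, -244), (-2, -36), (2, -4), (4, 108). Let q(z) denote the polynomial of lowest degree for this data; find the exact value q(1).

-9

Using Newton's divided-difference form:
q[-4,-2] = (-36 - (-244)) / (-2 - (-4)) = 104
q[-2,2] = (-4 - (-36)) / (2 - (-2)) = 8
q[2,4] = (108 - (-4)) / (4 - 2) = 56
q[-4,-2,2] = (8 - 104) / (2 - (-4)) = -16
q[-2,2,4] = (56 - 8) / (4 - (-2)) = 8
q[-4,-2,2,4] = (8 - (-16)) / (4 - (-4)) = 3
q(1) = -244 + 104·(5) + (-16)·(5)·(3) + 3·(5)·(3)·(-1) = -9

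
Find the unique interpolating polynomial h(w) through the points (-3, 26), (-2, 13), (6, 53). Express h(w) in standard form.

h(w) = 2w^2 - 3w - 1

L_0(w) = (w + 2)(w - 6) / [9] = (1/9)w^2 - (4/9)w - 4/3
L_1(w) = (w + 3)(w - 6) / [-8] = -(1/8)w^2 + (3/8)w + 9/4
L_2(w) = (w + 3)(w + 2) / [72] = (1/72)w^2 + (5/72)w + 1/12
h(w) = 26·L_0 + 13·L_1 + 53·L_2
  26·L_0(w) = (26/9)w^2 - (104/9)w - 104/3
  13·L_1(w) = -(13/8)w^2 + (39/8)w + 117/4
  53·L_2(w) = (53/72)w^2 + (265/72)w + 53/12
Adding term by term: 2w^2 - 3w - 1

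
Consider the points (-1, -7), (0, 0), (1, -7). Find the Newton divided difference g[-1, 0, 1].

-7

g[-1,0] = (0 - (-7)) / (0 - (-1)) = 7
g[0,1] = (-7 - 0) / (1 - 0) = -7
g[-1,0,1] = (-7 - 7) / (1 - (-1)) = -7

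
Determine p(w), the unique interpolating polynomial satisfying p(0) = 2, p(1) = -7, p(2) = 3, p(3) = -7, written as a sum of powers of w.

p(w) = -(13/2)w^3 + 29w^2 - (63/2)w + 2

Newton's divided differences:
p[0,1] = (-7 - 2) / (1 - 0) = -9
p[1,2] = (3 - (-7)) / (2 - 1) = 10
p[2,3] = (-7 - 3) / (3 - 2) = -10
p[0,1,2] = (10 - (-9)) / (2 - 0) = 19/2
p[1,2,3] = (-10 - 10) / (3 - 1) = -10
p[0,1,2,3] = (-10 - 19/2) / (3 - 0) = -13/2
p(w) = 2 + (-9)·w + (19/2)·w(w - 1) + (-13/2)·w(w - 1)(w - 2)
Expanding: p(w) = -(13/2)w^3 + 29w^2 - (63/2)w + 2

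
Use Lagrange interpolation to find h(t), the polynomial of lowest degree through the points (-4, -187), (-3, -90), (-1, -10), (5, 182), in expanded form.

h(t) = 2t^3 - 3t^2 + 2t - 3

Build the Lagrange basis polynomials:
L_0(t) = (t + 3)(t + 1)(t - 5) / [-27] = -(1/27)t^3 + (1/27)t^2 + (17/27)t + 5/9
L_1(t) = (t + 4)(t + 1)(t - 5) / [16] = (1/16)t^3 - (21/16)t - 5/4
L_2(t) = (t + 4)(t + 3)(t - 5) / [-36] = -(1/36)t^3 - (1/18)t^2 + (23/36)t + 5/3
L_3(t) = (t + 4)(t + 3)(t + 1) / [432] = (1/432)t^3 + (1/54)t^2 + (19/432)t + 1/36
h(t) = (-187)·L_0 + (-90)·L_1 + (-10)·L_2 + 182·L_3
  (-187)·L_0(t) = (187/27)t^3 - (187/27)t^2 - (3179/27)t - 935/9
  (-90)·L_1(t) = -(45/8)t^3 + (945/8)t + 225/2
  (-10)·L_2(t) = (5/18)t^3 + (5/9)t^2 - (115/18)t - 50/3
  182·L_3(t) = (91/216)t^3 + (91/27)t^2 + (1729/216)t + 91/18
Adding term by term: 2t^3 - 3t^2 + 2t - 3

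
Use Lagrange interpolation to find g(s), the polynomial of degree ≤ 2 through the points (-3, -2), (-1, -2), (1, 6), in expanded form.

g(s) = s^2 + 4s + 1

L_0(s) = (s + 1)(s - 1) / [8] = (1/8)s^2 - 1/8
L_1(s) = (s + 3)(s - 1) / [-4] = -(1/4)s^2 - (1/2)s + 3/4
L_2(s) = (s + 3)(s + 1) / [8] = (1/8)s^2 + (1/2)s + 3/8
g(s) = (-2)·L_0 + (-2)·L_1 + 6·L_2
  (-2)·L_0(s) = -(1/4)s^2 + 1/4
  (-2)·L_1(s) = (1/2)s^2 + s - 3/2
  6·L_2(s) = (3/4)s^2 + 3s + 9/4
Adding term by term: s^2 + 4s + 1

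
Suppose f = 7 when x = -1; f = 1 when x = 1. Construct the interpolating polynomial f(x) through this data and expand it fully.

Build the Lagrange basis polynomials:
L_0(x) = (x - 1) / [-2] = -(1/2)x + 1/2
L_1(x) = (x + 1) / [2] = (1/2)x + 1/2
f(x) = 7·L_0 + 1·L_1
  7·L_0(x) = -(7/2)x + 7/2
  1·L_1(x) = (1/2)x + 1/2
Adding term by term: -3x + 4

f(x) = -3x + 4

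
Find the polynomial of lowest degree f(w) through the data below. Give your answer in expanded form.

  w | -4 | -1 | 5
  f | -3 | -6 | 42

f(w) = w^2 + 4w - 3

Newton's divided differences:
f[-4,-1] = (-6 - (-3)) / (-1 - (-4)) = -1
f[-1,5] = (42 - (-6)) / (5 - (-1)) = 8
f[-4,-1,5] = (8 - (-1)) / (5 - (-4)) = 1
f(w) = -3 + (-1)·(w + 4) + 1·(w + 4)(w + 1)
Expanding: f(w) = w^2 + 4w - 3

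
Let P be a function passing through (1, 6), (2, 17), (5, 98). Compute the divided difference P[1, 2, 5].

P[1,2] = (17 - 6) / (2 - 1) = 11
P[2,5] = (98 - 17) / (5 - 2) = 27
P[1,2,5] = (27 - 11) / (5 - 1) = 4

4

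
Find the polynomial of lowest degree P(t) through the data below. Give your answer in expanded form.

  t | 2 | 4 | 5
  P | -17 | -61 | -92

P(t) = -3t^2 - 4t + 3

Build the Lagrange basis polynomials:
L_0(t) = (t - 4)(t - 5) / [6] = (1/6)t^2 - (3/2)t + 10/3
L_1(t) = (t - 2)(t - 5) / [-2] = -(1/2)t^2 + (7/2)t - 5
L_2(t) = (t - 2)(t - 4) / [3] = (1/3)t^2 - 2t + 8/3
P(t) = (-17)·L_0 + (-61)·L_1 + (-92)·L_2
  (-17)·L_0(t) = -(17/6)t^2 + (51/2)t - 170/3
  (-61)·L_1(t) = (61/2)t^2 - (427/2)t + 305
  (-92)·L_2(t) = -(92/3)t^2 + 184t - 736/3
Adding term by term: -3t^2 - 4t + 3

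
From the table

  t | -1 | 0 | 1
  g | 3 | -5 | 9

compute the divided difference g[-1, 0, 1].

11

g[-1,0] = (-5 - 3) / (0 - (-1)) = -8
g[0,1] = (9 - (-5)) / (1 - 0) = 14
g[-1,0,1] = (14 - (-8)) / (1 - (-1)) = 11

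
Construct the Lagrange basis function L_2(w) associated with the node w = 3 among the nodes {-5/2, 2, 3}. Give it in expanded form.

L_2(w) = (w + 5/2)(w - 2) / [(11/2)·(1)]
       = (w^2 + (1/2)w - 5) / (11/2)

L_2(w) = (2/11)w^2 + (1/11)w - 10/11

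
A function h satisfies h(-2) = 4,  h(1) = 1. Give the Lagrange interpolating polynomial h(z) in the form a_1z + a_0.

h(z) = -z + 2

L_0(z) = (z - 1) / [-3] = -(1/3)z + 1/3
L_1(z) = (z + 2) / [3] = (1/3)z + 2/3
h(z) = 4·L_0 + 1·L_1
  4·L_0(z) = -(4/3)z + 4/3
  1·L_1(z) = (1/3)z + 2/3
Adding term by term: -z + 2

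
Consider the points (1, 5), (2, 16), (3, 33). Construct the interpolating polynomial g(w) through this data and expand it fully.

Newton's divided differences:
g[1,2] = (16 - 5) / (2 - 1) = 11
g[2,3] = (33 - 16) / (3 - 2) = 17
g[1,2,3] = (17 - 11) / (3 - 1) = 3
g(w) = 5 + 11·(w - 1) + 3·(w - 1)(w - 2)
Expanding: g(w) = 3w^2 + 2w

g(w) = 3w^2 + 2w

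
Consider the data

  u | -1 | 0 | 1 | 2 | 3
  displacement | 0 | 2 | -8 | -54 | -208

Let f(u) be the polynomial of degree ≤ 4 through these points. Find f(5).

-1368

Evaluate each Lagrange basis at u = 5:
L_0(5) = (5)·(4)·(3)·(2)/[(-1)·(-2)·(-3)·(-4)] = 5
L_1(5) = (6)·(4)·(3)·(2)/[(1)·(-1)·(-2)·(-3)] = -24
L_2(5) = (6)·(5)·(3)·(2)/[(2)·(1)·(-1)·(-2)] = 45
L_3(5) = (6)·(5)·(4)·(2)/[(3)·(2)·(1)·(-1)] = -40
L_4(5) = (6)·(5)·(4)·(3)/[(4)·(3)·(2)·(1)] = 15
Sum: 0 + 2·(-24) + (-8)·(45) + (-54)·(-40) + (-208)·(15) = -1368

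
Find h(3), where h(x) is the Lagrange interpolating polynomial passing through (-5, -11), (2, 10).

13

Evaluate each Lagrange basis at x = 3:
L_0(3) = (1)/[(-7)] = -1/7
L_1(3) = (8)/[(7)] = 8/7
Sum: (-11)·(-1/7) + 10·(8/7) = 13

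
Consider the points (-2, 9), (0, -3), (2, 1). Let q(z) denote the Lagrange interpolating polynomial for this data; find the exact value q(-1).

1

L_0(-1) = (-1)·(-3)/[(-2)·(-4)] = 3/8
L_1(-1) = (1)·(-3)/[(2)·(-2)] = 3/4
L_2(-1) = (1)·(-1)/[(4)·(2)] = -1/8
Sum: 9·(3/8) + (-3)·(3/4) + 1·(-1/8) = 1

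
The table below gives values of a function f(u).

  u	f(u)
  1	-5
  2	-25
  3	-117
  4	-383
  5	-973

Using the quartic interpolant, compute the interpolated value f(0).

Using Newton's divided-difference form:
f[1,2] = (-25 - (-5)) / (2 - 1) = -20
f[2,3] = (-117 - (-25)) / (3 - 2) = -92
f[3,4] = (-383 - (-117)) / (4 - 3) = -266
f[4,5] = (-973 - (-383)) / (5 - 4) = -590
f[1,2,3] = (-92 - (-20)) / (3 - 1) = -36
f[2,3,4] = (-266 - (-92)) / (4 - 2) = -87
f[3,4,5] = (-590 - (-266)) / (5 - 3) = -162
f[1,2,3,4] = (-87 - (-36)) / (4 - 1) = -17
f[2,3,4,5] = (-162 - (-87)) / (5 - 2) = -25
f[1,2,3,4,5] = (-25 - (-17)) / (5 - 1) = -2
f(0) = -5 + (-20)·(-1) + (-36)·(-1)·(-2) + (-17)·(-1)·(-2)·(-3) + (-2)·(-1)·(-2)·(-3)·(-4) = -3

-3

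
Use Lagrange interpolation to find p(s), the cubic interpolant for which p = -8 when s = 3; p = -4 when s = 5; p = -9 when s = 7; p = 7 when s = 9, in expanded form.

p(s) = (5/8)s^3 - (21/2)s^2 + (443/8)s - 193/2

Build the Lagrange basis polynomials:
L_0(s) = (s - 5)(s - 7)(s - 9) / [-48] = -(1/48)s^3 + (7/16)s^2 - (143/48)s + 105/16
L_1(s) = (s - 3)(s - 7)(s - 9) / [16] = (1/16)s^3 - (19/16)s^2 + (111/16)s - 189/16
L_2(s) = (s - 3)(s - 5)(s - 9) / [-16] = -(1/16)s^3 + (17/16)s^2 - (87/16)s + 135/16
L_3(s) = (s - 3)(s - 5)(s - 7) / [48] = (1/48)s^3 - (5/16)s^2 + (71/48)s - 35/16
p(s) = (-8)·L_0 + (-4)·L_1 + (-9)·L_2 + 7·L_3
  (-8)·L_0(s) = (1/6)s^3 - (7/2)s^2 + (143/6)s - 105/2
  (-4)·L_1(s) = -(1/4)s^3 + (19/4)s^2 - (111/4)s + 189/4
  (-9)·L_2(s) = (9/16)s^3 - (153/16)s^2 + (783/16)s - 1215/16
  7·L_3(s) = (7/48)s^3 - (35/16)s^2 + (497/48)s - 245/16
Adding term by term: (5/8)s^3 - (21/2)s^2 + (443/8)s - 193/2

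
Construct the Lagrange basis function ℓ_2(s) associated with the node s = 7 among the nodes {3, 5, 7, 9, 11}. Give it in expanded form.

ℓ_2(s) = (s - 3)(s - 5)(s - 9)(s - 11) / [(4)·(2)·(-2)·(-4)]
       = (s^4 - 28s^3 + 274s^2 - 1092s + 1485) / (64)

ℓ_2(s) = (1/64)s^4 - (7/16)s^3 + (137/32)s^2 - (273/16)s + 1485/64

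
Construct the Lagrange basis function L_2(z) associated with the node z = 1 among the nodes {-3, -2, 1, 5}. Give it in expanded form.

L_2(z) = -(1/48)z^3 + (19/48)z + 5/8

L_2(z) = (z + 3)(z + 2)(z - 5) / [(4)·(3)·(-4)]
       = (z^3 - 19z - 30) / (-48)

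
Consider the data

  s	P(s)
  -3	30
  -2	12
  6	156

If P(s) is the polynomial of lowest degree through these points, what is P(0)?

Evaluate each Lagrange basis at s = 0:
L_0(0) = (2)·(-6)/[(-1)·(-9)] = -4/3
L_1(0) = (3)·(-6)/[(1)·(-8)] = 9/4
L_2(0) = (3)·(2)/[(9)·(8)] = 1/12
Sum: 30·(-4/3) + 12·(9/4) + 156·(1/12) = 0

0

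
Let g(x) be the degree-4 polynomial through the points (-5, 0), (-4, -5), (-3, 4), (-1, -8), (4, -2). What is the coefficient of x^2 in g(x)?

-11071/2520

L_0(x) = (x + 4)(x + 3)(x + 1)(x - 4) / [72] = (1/72)x^4 + (1/18)x^3 - (13/72)x^2 - (8/9)x - 2/3
L_1(x) = (x + 5)(x + 3)(x + 1)(x - 4) / [-24] = -(1/24)x^4 - (5/24)x^3 + (13/24)x^2 + (77/24)x + 5/2
L_2(x) = (x + 5)(x + 4)(x + 1)(x - 4) / [28] = (1/28)x^4 + (3/14)x^3 - (11/28)x^2 - (24/7)x - 20/7
L_3(x) = (x + 5)(x + 4)(x + 3)(x - 4) / [-120] = -(1/120)x^4 - (1/15)x^3 + (1/120)x^2 + (16/15)x + 2
L_4(x) = (x + 5)(x + 4)(x + 3)(x + 1) / [2520] = (1/2520)x^4 + (13/2520)x^3 + (59/2520)x^2 + (107/2520)x + 1/42
g(x) = 0·L_0 + (-5)·L_1 + 4·L_2 + (-8)·L_3 + (-2)·L_4
Only the coefficient of x^2 is needed; take it from each L_i and combine:
0·(-13/72) + (-5)·(13/24) + 4·(-11/28) + (-8)·(1/120) + (-2)·(59/2520) = -11071/2520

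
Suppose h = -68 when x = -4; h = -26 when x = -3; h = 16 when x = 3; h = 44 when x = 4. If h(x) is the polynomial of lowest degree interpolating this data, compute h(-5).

Using Newton's divided-difference form:
h[-4,-3] = (-26 - (-68)) / (-3 - (-4)) = 42
h[-3,3] = (16 - (-26)) / (3 - (-3)) = 7
h[3,4] = (44 - 16) / (4 - 3) = 28
h[-4,-3,3] = (7 - 42) / (3 - (-4)) = -5
h[-3,3,4] = (28 - 7) / (4 - (-3)) = 3
h[-4,-3,3,4] = (3 - (-5)) / (4 - (-4)) = 1
h(-5) = -68 + 42·(-1) + (-5)·(-1)·(-2) + 1·(-1)·(-2)·(-8) = -136

-136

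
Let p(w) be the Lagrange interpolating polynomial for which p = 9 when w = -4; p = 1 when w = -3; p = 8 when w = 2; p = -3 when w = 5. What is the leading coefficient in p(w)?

-11/45

The leading coefficient equals the top divided difference p[-4,-3,2,5].
p[-4,-3] = (1 - 9) / (-3 - (-4)) = -8
p[-3,2] = (8 - 1) / (2 - (-3)) = 7/5
p[2,5] = (-3 - 8) / (5 - 2) = -11/3
p[-4,-3,2] = (7/5 - (-8)) / (2 - (-4)) = 47/30
p[-3,2,5] = (-11/3 - 7/5) / (5 - (-3)) = -19/30
p[-4,-3,2,5] = (-19/30 - 47/30) / (5 - (-4)) = -11/45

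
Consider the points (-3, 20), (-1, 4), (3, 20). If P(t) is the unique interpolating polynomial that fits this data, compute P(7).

100

L_0(7) = (8)·(4)/[(-2)·(-6)] = 8/3
L_1(7) = (10)·(4)/[(2)·(-4)] = -5
L_2(7) = (10)·(8)/[(6)·(4)] = 10/3
Sum: 20·(8/3) + 4·(-5) + 20·(10/3) = 100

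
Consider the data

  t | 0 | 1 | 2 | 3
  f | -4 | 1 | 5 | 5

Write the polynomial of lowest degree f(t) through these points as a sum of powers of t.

L_0(t) = (t - 1)(t - 2)(t - 3) / [-6] = -(1/6)t^3 + t^2 - (11/6)t + 1
L_1(t) = t(t - 2)(t - 3) / [2] = (1/2)t^3 - (5/2)t^2 + 3t
L_2(t) = t(t - 1)(t - 3) / [-2] = -(1/2)t^3 + 2t^2 - (3/2)t
L_3(t) = t(t - 1)(t - 2) / [6] = (1/6)t^3 - (1/2)t^2 + (1/3)t
f(t) = (-4)·L_0 + 1·L_1 + 5·L_2 + 5·L_3
  (-4)·L_0(t) = (2/3)t^3 - 4t^2 + (22/3)t - 4
  1·L_1(t) = (1/2)t^3 - (5/2)t^2 + 3t
  5·L_2(t) = -(5/2)t^3 + 10t^2 - (15/2)t
  5·L_3(t) = (5/6)t^3 - (5/2)t^2 + (5/3)t
Adding term by term: -(1/2)t^3 + t^2 + (9/2)t - 4

f(t) = -(1/2)t^3 + t^2 + (9/2)t - 4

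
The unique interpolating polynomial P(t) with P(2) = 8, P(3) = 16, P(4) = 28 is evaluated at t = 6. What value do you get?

L_0(6) = (3)·(2)/[(-1)·(-2)] = 3
L_1(6) = (4)·(2)/[(1)·(-1)] = -8
L_2(6) = (4)·(3)/[(2)·(1)] = 6
Sum: 8·(3) + 16·(-8) + 28·(6) = 64

64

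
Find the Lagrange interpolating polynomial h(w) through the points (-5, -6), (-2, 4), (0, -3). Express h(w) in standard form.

Build the Lagrange basis polynomials:
L_0(w) = (w + 2)w / [15] = (1/15)w^2 + (2/15)w
L_1(w) = (w + 5)w / [-6] = -(1/6)w^2 - (5/6)w
L_2(w) = (w + 5)(w + 2) / [10] = (1/10)w^2 + (7/10)w + 1
h(w) = (-6)·L_0 + 4·L_1 + (-3)·L_2
  (-6)·L_0(w) = -(2/5)w^2 - (4/5)w
  4·L_1(w) = -(2/3)w^2 - (10/3)w
  (-3)·L_2(w) = -(3/10)w^2 - (21/10)w - 3
Adding term by term: -(41/30)w^2 - (187/30)w - 3

h(w) = -(41/30)w^2 - (187/30)w - 3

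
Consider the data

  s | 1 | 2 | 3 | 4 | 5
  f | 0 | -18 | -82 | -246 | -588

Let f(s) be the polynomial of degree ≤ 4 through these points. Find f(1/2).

33/16

Using Newton's divided-difference form:
f[1,2] = (-18 - 0) / (2 - 1) = -18
f[2,3] = (-82 - (-18)) / (3 - 2) = -64
f[3,4] = (-246 - (-82)) / (4 - 3) = -164
f[4,5] = (-588 - (-246)) / (5 - 4) = -342
f[1,2,3] = (-64 - (-18)) / (3 - 1) = -23
f[2,3,4] = (-164 - (-64)) / (4 - 2) = -50
f[3,4,5] = (-342 - (-164)) / (5 - 3) = -89
f[1,2,3,4] = (-50 - (-23)) / (4 - 1) = -9
f[2,3,4,5] = (-89 - (-50)) / (5 - 2) = -13
f[1,2,3,4,5] = (-13 - (-9)) / (5 - 1) = -1
f(1/2) = 0 + (-18)·(-1/2) + (-23)·(-1/2)·(-3/2) + (-9)·(-1/2)·(-3/2)·(-5/2) + (-1)·(-1/2)·(-3/2)·(-5/2)·(-7/2) = 33/16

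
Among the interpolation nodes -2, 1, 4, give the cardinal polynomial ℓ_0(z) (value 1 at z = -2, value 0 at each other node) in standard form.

ℓ_0(z) = (z - 1)(z - 4) / [(-3)·(-6)]
       = (z^2 - 5z + 4) / (18)

ℓ_0(z) = (1/18)z^2 - (5/18)z + 2/9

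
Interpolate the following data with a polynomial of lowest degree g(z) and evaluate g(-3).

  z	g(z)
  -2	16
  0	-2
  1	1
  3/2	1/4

Using Newton's divided-difference form:
g[-2,0] = (-2 - 16) / (0 - (-2)) = -9
g[0,1] = (1 - (-2)) / (1 - 0) = 3
g[1,3/2] = (1/4 - 1) / (3/2 - 1) = -3/2
g[-2,0,1] = (3 - (-9)) / (1 - (-2)) = 4
g[0,1,3/2] = (-3/2 - 3) / (3/2 - 0) = -3
g[-2,0,1,3/2] = (-3 - 4) / (3/2 - (-2)) = -2
g(-3) = 16 + (-9)·(-1) + 4·(-1)·(-3) + (-2)·(-1)·(-3)·(-4) = 61

61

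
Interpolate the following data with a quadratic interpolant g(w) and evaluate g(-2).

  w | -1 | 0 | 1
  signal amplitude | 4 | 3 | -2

Using Newton's divided-difference form:
g[-1,0] = (3 - 4) / (0 - (-1)) = -1
g[0,1] = (-2 - 3) / (1 - 0) = -5
g[-1,0,1] = (-5 - (-1)) / (1 - (-1)) = -2
g(-2) = 4 + (-1)·(-1) + (-2)·(-1)·(-2) = 1

1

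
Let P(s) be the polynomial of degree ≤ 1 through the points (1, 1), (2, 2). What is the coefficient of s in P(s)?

1

The leading coefficient equals the top divided difference P[1,2].
P[1,2] = (2 - 1) / (2 - 1) = 1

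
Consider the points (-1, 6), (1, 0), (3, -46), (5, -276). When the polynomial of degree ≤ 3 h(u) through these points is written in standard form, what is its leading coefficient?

The leading coefficient equals the top divided difference h[-1,1,3,5].
h[-1,1] = (0 - 6) / (1 - (-1)) = -3
h[1,3] = (-46 - 0) / (3 - 1) = -23
h[3,5] = (-276 - (-46)) / (5 - 3) = -115
h[-1,1,3] = (-23 - (-3)) / (3 - (-1)) = -5
h[1,3,5] = (-115 - (-23)) / (5 - 1) = -23
h[-1,1,3,5] = (-23 - (-5)) / (5 - (-1)) = -3

-3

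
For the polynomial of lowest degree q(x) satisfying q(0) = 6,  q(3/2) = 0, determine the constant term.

Build the Lagrange basis polynomials:
L_0(x) = (x - 3/2) / [-3/2] = -(2/3)x + 1
L_1(x) = x / [3/2] = (2/3)x
q(x) = 6·L_0 + 0·L_1
Only the constant term is needed; take it from each L_i and combine:
6·(1) + 0·(0) = 6

6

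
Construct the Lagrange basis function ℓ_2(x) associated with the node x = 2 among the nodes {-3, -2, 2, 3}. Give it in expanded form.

ℓ_2(x) = -(1/20)x^3 - (1/10)x^2 + (9/20)x + 9/10

ℓ_2(x) = (x + 3)(x + 2)(x - 3) / [(5)·(4)·(-1)]
       = (x^3 + 2x^2 - 9x - 18) / (-20)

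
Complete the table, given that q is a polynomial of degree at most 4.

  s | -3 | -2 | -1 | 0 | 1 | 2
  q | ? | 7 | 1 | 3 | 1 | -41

The 5 known values determine q uniquely (degree ≤ 4).
L_0(-3) = (-2)·(-3)·(-4)·(-5)/[(-1)·(-2)·(-3)·(-4)] = 5
L_1(-3) = (-1)·(-3)·(-4)·(-5)/[(1)·(-1)·(-2)·(-3)] = -10
L_2(-3) = (-1)·(-2)·(-4)·(-5)/[(2)·(1)·(-1)·(-2)] = 10
L_3(-3) = (-1)·(-2)·(-3)·(-5)/[(3)·(2)·(1)·(-1)] = -5
L_4(-3) = (-1)·(-2)·(-3)·(-4)/[(4)·(3)·(2)·(1)] = 1
Sum: 7·(5) + 1·(-10) + 3·(10) + 1·(-5) + (-41)·(1) = 9

9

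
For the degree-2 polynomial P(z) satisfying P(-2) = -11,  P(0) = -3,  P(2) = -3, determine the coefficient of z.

L_0(z) = z(z - 2) / [8] = (1/8)z^2 - (1/4)z
L_1(z) = (z + 2)(z - 2) / [-4] = -(1/4)z^2 + 1
L_2(z) = (z + 2)z / [8] = (1/8)z^2 + (1/4)z
P(z) = (-11)·L_0 + (-3)·L_1 + (-3)·L_2
Only the coefficient of z is needed; take it from each L_i and combine:
(-11)·(-1/4) + (-3)·(0) + (-3)·(1/4) = 2

2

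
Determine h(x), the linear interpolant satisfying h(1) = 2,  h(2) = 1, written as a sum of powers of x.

h(x) = -x + 3

L_0(x) = (x - 2) / [-1] = -x + 2
L_1(x) = (x - 1) / [1] = x - 1
h(x) = 2·L_0 + 1·L_1
  2·L_0(x) = -2x + 4
  1·L_1(x) = x - 1
Adding term by term: -x + 3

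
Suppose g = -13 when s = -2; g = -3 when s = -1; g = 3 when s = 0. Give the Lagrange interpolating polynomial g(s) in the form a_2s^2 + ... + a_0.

g(s) = -2s^2 + 4s + 3

Build the Lagrange basis polynomials:
L_0(s) = (s + 1)s / [2] = (1/2)s^2 + (1/2)s
L_1(s) = (s + 2)s / [-1] = -s^2 - 2s
L_2(s) = (s + 2)(s + 1) / [2] = (1/2)s^2 + (3/2)s + 1
g(s) = (-13)·L_0 + (-3)·L_1 + 3·L_2
  (-13)·L_0(s) = -(13/2)s^2 - (13/2)s
  (-3)·L_1(s) = 3s^2 + 6s
  3·L_2(s) = (3/2)s^2 + (9/2)s + 3
Adding term by term: -2s^2 + 4s + 3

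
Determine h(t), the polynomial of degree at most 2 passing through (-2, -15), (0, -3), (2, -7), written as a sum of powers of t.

h(t) = -2t^2 + 2t - 3

Build the Lagrange basis polynomials:
L_0(t) = t(t - 2) / [8] = (1/8)t^2 - (1/4)t
L_1(t) = (t + 2)(t - 2) / [-4] = -(1/4)t^2 + 1
L_2(t) = (t + 2)t / [8] = (1/8)t^2 + (1/4)t
h(t) = (-15)·L_0 + (-3)·L_1 + (-7)·L_2
  (-15)·L_0(t) = -(15/8)t^2 + (15/4)t
  (-3)·L_1(t) = (3/4)t^2 - 3
  (-7)·L_2(t) = -(7/8)t^2 - (7/4)t
Adding term by term: -2t^2 + 2t - 3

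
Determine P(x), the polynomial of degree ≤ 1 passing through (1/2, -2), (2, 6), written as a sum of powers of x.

Build the Lagrange basis polynomials:
L_0(x) = (x - 2) / [-3/2] = -(2/3)x + 4/3
L_1(x) = (x - 1/2) / [3/2] = (2/3)x - 1/3
P(x) = (-2)·L_0 + 6·L_1
  (-2)·L_0(x) = (4/3)x - 8/3
  6·L_1(x) = 4x - 2
Adding term by term: (16/3)x - 14/3

P(x) = (16/3)x - 14/3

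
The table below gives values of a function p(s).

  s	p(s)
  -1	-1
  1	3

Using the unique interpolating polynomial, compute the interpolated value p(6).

13

Evaluate each Lagrange basis at s = 6:
L_0(6) = (5)/[(-2)] = -5/2
L_1(6) = (7)/[(2)] = 7/2
Sum: (-1)·(-5/2) + 3·(7/2) = 13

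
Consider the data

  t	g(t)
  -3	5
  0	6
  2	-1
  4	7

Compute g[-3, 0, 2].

g[-3,0] = (6 - 5) / (0 - (-3)) = 1/3
g[0,2] = (-1 - 6) / (2 - 0) = -7/2
g[-3,0,2] = (-7/2 - 1/3) / (2 - (-3)) = -23/30

-23/30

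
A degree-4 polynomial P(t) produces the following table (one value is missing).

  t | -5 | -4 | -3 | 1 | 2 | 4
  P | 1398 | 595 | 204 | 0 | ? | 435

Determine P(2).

19

The 5 known values determine P uniquely (degree ≤ 4).
Evaluate each Lagrange basis at t = 2:
L_0(2) = (6)·(5)·(1)·(-2)/[(-1)·(-2)·(-6)·(-9)] = -5/9
L_1(2) = (7)·(5)·(1)·(-2)/[(1)·(-1)·(-5)·(-8)] = 7/4
L_2(2) = (7)·(6)·(1)·(-2)/[(2)·(1)·(-4)·(-7)] = -3/2
L_3(2) = (7)·(6)·(5)·(-2)/[(6)·(5)·(4)·(-3)] = 7/6
L_4(2) = (7)·(6)·(5)·(1)/[(9)·(8)·(7)·(3)] = 5/36
Sum: 1398·(-5/9) + 595·(7/4) + 204·(-3/2) + 0 + 435·(5/36) = 19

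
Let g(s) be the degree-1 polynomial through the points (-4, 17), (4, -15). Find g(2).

Evaluate each Lagrange basis at s = 2:
L_0(2) = (-2)/[(-8)] = 1/4
L_1(2) = (6)/[(8)] = 3/4
Sum: 17·(1/4) + (-15)·(3/4) = -7

-7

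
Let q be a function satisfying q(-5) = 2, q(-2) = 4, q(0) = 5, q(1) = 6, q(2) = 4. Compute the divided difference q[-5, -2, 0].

q[-5,-2] = (4 - 2) / (-2 - (-5)) = 2/3
q[-2,0] = (5 - 4) / (0 - (-2)) = 1/2
q[-5,-2,0] = (1/2 - 2/3) / (0 - (-5)) = -1/30

-1/30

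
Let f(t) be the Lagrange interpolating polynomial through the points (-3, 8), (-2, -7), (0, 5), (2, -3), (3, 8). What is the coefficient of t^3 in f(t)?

L_0(t) = (t + 2)t(t - 2)(t - 3) / [90] = (1/90)t^4 - (1/30)t^3 - (2/45)t^2 + (2/15)t
L_1(t) = (t + 3)t(t - 2)(t - 3) / [-40] = -(1/40)t^4 + (1/20)t^3 + (9/40)t^2 - (9/20)t
L_2(t) = (t + 3)(t + 2)(t - 2)(t - 3) / [36] = (1/36)t^4 - (13/36)t^2 + 1
L_3(t) = (t + 3)(t + 2)t(t - 3) / [-40] = -(1/40)t^4 - (1/20)t^3 + (9/40)t^2 + (9/20)t
L_4(t) = (t + 3)(t + 2)t(t - 2) / [90] = (1/90)t^4 + (1/30)t^3 - (2/45)t^2 - (2/15)t
f(t) = 8·L_0 + (-7)·L_1 + 5·L_2 + (-3)·L_3 + 8·L_4
Only the coefficient of t^3 is needed; take it from each L_i and combine:
8·(-1/30) + (-7)·(1/20) + 5·(0) + (-3)·(-1/20) + 8·(1/30) = -1/5

-1/5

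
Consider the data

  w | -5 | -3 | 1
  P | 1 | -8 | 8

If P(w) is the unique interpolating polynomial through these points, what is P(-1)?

-17/3

Evaluate each Lagrange basis at w = -1:
L_0(-1) = (2)·(-2)/[(-2)·(-6)] = -1/3
L_1(-1) = (4)·(-2)/[(2)·(-4)] = 1
L_2(-1) = (4)·(2)/[(6)·(4)] = 1/3
Sum: 1·(-1/3) + (-8)·(1) + 8·(1/3) = -17/3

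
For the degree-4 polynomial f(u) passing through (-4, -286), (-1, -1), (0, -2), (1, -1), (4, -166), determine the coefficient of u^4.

-1

Build the Lagrange basis polynomials:
L_0(u) = (u + 1)u(u - 1)(u - 4) / [480] = (1/480)u^4 - (1/120)u^3 - (1/480)u^2 + (1/120)u
L_1(u) = (u + 4)u(u - 1)(u - 4) / [-30] = -(1/30)u^4 + (1/30)u^3 + (8/15)u^2 - (8/15)u
L_2(u) = (u + 4)(u + 1)(u - 1)(u - 4) / [16] = (1/16)u^4 - (17/16)u^2 + 1
L_3(u) = (u + 4)(u + 1)u(u - 4) / [-30] = -(1/30)u^4 - (1/30)u^3 + (8/15)u^2 + (8/15)u
L_4(u) = (u + 4)(u + 1)u(u - 1) / [480] = (1/480)u^4 + (1/120)u^3 - (1/480)u^2 - (1/120)u
f(u) = (-286)·L_0 + (-1)·L_1 + (-2)·L_2 + (-1)·L_3 + (-166)·L_4
Only the coefficient of u^4 is needed; take it from each L_i and combine:
(-286)·(1/480) + (-1)·(-1/30) + (-2)·(1/16) + (-1)·(-1/30) + (-166)·(1/480) = -1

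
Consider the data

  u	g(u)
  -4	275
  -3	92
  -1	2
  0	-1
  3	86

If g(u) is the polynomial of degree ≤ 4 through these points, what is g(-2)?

Evaluate each Lagrange basis at u = -2:
L_0(-2) = (1)·(-1)·(-2)·(-5)/[(-1)·(-3)·(-4)·(-7)] = -5/42
L_1(-2) = (2)·(-1)·(-2)·(-5)/[(1)·(-2)·(-3)·(-6)] = 5/9
L_2(-2) = (2)·(1)·(-2)·(-5)/[(3)·(2)·(-1)·(-4)] = 5/6
L_3(-2) = (2)·(1)·(-1)·(-5)/[(4)·(3)·(1)·(-3)] = -5/18
L_4(-2) = (2)·(1)·(-1)·(-2)/[(7)·(6)·(4)·(3)] = 1/126
Sum: 275·(-5/42) + 92·(5/9) + 2·(5/6) + (-1)·(-5/18) + 86·(1/126) = 21

21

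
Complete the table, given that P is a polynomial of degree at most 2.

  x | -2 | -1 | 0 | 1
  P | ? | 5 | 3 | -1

5

The 3 known values determine P uniquely (degree ≤ 2).
Evaluate each Lagrange basis at x = -2:
L_0(-2) = (-2)·(-3)/[(-1)·(-2)] = 3
L_1(-2) = (-1)·(-3)/[(1)·(-1)] = -3
L_2(-2) = (-1)·(-2)/[(2)·(1)] = 1
Sum: 5·(3) + 3·(-3) + (-1)·(1) = 5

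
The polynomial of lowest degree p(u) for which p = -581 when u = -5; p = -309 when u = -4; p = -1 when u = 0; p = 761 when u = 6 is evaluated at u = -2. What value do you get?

-47

Evaluate each Lagrange basis at u = -2:
L_0(-2) = (2)·(-2)·(-8)/[(-1)·(-5)·(-11)] = -32/55
L_1(-2) = (3)·(-2)·(-8)/[(1)·(-4)·(-10)] = 6/5
L_2(-2) = (3)·(2)·(-8)/[(5)·(4)·(-6)] = 2/5
L_3(-2) = (3)·(2)·(-2)/[(11)·(10)·(6)] = -1/55
Sum: (-581)·(-32/55) + (-309)·(6/5) + (-1)·(2/5) + 761·(-1/55) = -47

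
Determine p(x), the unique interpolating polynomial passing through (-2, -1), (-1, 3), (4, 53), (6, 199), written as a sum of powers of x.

p(x) = x^3 - 3x + 1

L_0(x) = (x + 1)(x - 4)(x - 6) / [-48] = -(1/48)x^3 + (3/16)x^2 - (7/24)x - 1/2
L_1(x) = (x + 2)(x - 4)(x - 6) / [35] = (1/35)x^3 - (8/35)x^2 + (4/35)x + 48/35
L_2(x) = (x + 2)(x + 1)(x - 6) / [-60] = -(1/60)x^3 + (1/20)x^2 + (4/15)x + 1/5
L_3(x) = (x + 2)(x + 1)(x - 4) / [112] = (1/112)x^3 - (1/112)x^2 - (5/56)x - 1/14
p(x) = (-1)·L_0 + 3·L_1 + 53·L_2 + 199·L_3
  (-1)·L_0(x) = (1/48)x^3 - (3/16)x^2 + (7/24)x + 1/2
  3·L_1(x) = (3/35)x^3 - (24/35)x^2 + (12/35)x + 144/35
  53·L_2(x) = -(53/60)x^3 + (53/20)x^2 + (212/15)x + 53/5
  199·L_3(x) = (199/112)x^3 - (199/112)x^2 - (995/56)x - 199/14
Adding term by term: x^3 - 3x + 1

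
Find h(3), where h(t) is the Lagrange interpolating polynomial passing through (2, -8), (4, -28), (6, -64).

L_0(3) = (-1)·(-3)/[(-2)·(-4)] = 3/8
L_1(3) = (1)·(-3)/[(2)·(-2)] = 3/4
L_2(3) = (1)·(-1)/[(4)·(2)] = -1/8
Sum: (-8)·(3/8) + (-28)·(3/4) + (-64)·(-1/8) = -16

-16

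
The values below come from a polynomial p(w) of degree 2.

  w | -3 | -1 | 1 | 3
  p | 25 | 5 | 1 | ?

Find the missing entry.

13

The 3 known values determine p uniquely (degree ≤ 2).
L_0(3) = (4)·(2)/[(-2)·(-4)] = 1
L_1(3) = (6)·(2)/[(2)·(-2)] = -3
L_2(3) = (6)·(4)/[(4)·(2)] = 3
Sum: 25·(1) + 5·(-3) + 1·(3) = 13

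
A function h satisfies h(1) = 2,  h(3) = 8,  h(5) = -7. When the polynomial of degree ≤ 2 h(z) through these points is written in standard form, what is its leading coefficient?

-21/8

The leading coefficient equals the top divided difference h[1,3,5].
h[1,3] = (8 - 2) / (3 - 1) = 3
h[3,5] = (-7 - 8) / (5 - 3) = -15/2
h[1,3,5] = (-15/2 - 3) / (5 - 1) = -21/8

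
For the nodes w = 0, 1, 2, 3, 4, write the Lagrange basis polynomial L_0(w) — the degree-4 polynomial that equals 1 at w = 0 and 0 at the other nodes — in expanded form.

L_0(w) = (1/24)w^4 - (5/12)w^3 + (35/24)w^2 - (25/12)w + 1

L_0(w) = (w - 1)(w - 2)(w - 3)(w - 4) / [(-1)·(-2)·(-3)·(-4)]
       = (w^4 - 10w^3 + 35w^2 - 50w + 24) / (24)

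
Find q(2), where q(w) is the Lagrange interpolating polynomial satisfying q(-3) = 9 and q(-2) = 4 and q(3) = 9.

L_0(2) = (4)·(-1)/[(-1)·(-6)] = -2/3
L_1(2) = (5)·(-1)/[(1)·(-5)] = 1
L_2(2) = (5)·(4)/[(6)·(5)] = 2/3
Sum: 9·(-2/3) + 4·(1) + 9·(2/3) = 4

4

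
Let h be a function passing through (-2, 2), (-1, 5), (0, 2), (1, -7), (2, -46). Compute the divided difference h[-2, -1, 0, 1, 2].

-1

h[-2,-1] = (5 - 2) / (-1 - (-2)) = 3
h[-1,0] = (2 - 5) / (0 - (-1)) = -3
h[0,1] = (-7 - 2) / (1 - 0) = -9
h[1,2] = (-46 - (-7)) / (2 - 1) = -39
h[-2,-1,0] = (-3 - 3) / (0 - (-2)) = -3
h[-1,0,1] = (-9 - (-3)) / (1 - (-1)) = -3
h[0,1,2] = (-39 - (-9)) / (2 - 0) = -15
h[-2,-1,0,1] = (-3 - (-3)) / (1 - (-2)) = 0
h[-1,0,1,2] = (-15 - (-3)) / (2 - (-1)) = -4
h[-2,-1,0,1,2] = (-4 - 0) / (2 - (-2)) = -1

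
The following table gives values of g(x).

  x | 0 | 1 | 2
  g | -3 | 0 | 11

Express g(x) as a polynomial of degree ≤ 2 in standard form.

g(x) = 4x^2 - x - 3

Build the Lagrange basis polynomials:
L_0(x) = (x - 1)(x - 2) / [2] = (1/2)x^2 - (3/2)x + 1
L_1(x) = x(x - 2) / [-1] = -x^2 + 2x
L_2(x) = x(x - 1) / [2] = (1/2)x^2 - (1/2)x
g(x) = (-3)·L_0 + 0·L_1 + 11·L_2
  (-3)·L_0(x) = -(3/2)x^2 + (9/2)x - 3
  0·L_1(x) = 0
  11·L_2(x) = (11/2)x^2 - (11/2)x
Adding term by term: 4x^2 - x - 3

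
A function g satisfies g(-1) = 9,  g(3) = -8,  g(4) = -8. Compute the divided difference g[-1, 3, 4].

g[-1,3] = (-8 - 9) / (3 - (-1)) = -17/4
g[3,4] = (-8 - (-8)) / (4 - 3) = 0
g[-1,3,4] = (0 - (-17/4)) / (4 - (-1)) = 17/20

17/20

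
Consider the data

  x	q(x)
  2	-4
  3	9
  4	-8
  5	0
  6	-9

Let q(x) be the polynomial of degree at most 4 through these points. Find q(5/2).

1725/128

Evaluate each Lagrange basis at x = 5/2:
L_0(5/2) = (-1/2)·(-3/2)·(-5/2)·(-7/2)/[(-1)·(-2)·(-3)·(-4)] = 35/128
L_1(5/2) = (1/2)·(-3/2)·(-5/2)·(-7/2)/[(1)·(-1)·(-2)·(-3)] = 35/32
L_2(5/2) = (1/2)·(-1/2)·(-5/2)·(-7/2)/[(2)·(1)·(-1)·(-2)] = -35/64
L_3(5/2) = (1/2)·(-1/2)·(-3/2)·(-7/2)/[(3)·(2)·(1)·(-1)] = 7/32
L_4(5/2) = (1/2)·(-1/2)·(-3/2)·(-5/2)/[(4)·(3)·(2)·(1)] = -5/128
Sum: (-4)·(35/128) + 9·(35/32) + (-8)·(-35/64) + 0 + (-9)·(-5/128) = 1725/128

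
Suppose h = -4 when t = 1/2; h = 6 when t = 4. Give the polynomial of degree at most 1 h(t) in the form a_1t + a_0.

L_0(t) = (t - 4) / [-7/2] = -(2/7)t + 8/7
L_1(t) = (t - 1/2) / [7/2] = (2/7)t - 1/7
h(t) = (-4)·L_0 + 6·L_1
  (-4)·L_0(t) = (8/7)t - 32/7
  6·L_1(t) = (12/7)t - 6/7
Adding term by term: (20/7)t - 38/7

h(t) = (20/7)t - 38/7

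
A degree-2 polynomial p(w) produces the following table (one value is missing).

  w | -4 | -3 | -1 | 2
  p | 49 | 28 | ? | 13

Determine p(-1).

4

The 3 known values determine p uniquely (degree ≤ 2).
L_0(-1) = (2)·(-3)/[(-1)·(-6)] = -1
L_1(-1) = (3)·(-3)/[(1)·(-5)] = 9/5
L_2(-1) = (3)·(2)/[(6)·(5)] = 1/5
Sum: 49·(-1) + 28·(9/5) + 13·(1/5) = 4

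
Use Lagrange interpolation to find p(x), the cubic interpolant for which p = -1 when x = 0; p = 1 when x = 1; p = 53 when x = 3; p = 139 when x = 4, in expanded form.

p(x) = 3x^3 - 4x^2 + 3x - 1

Build the Lagrange basis polynomials:
L_0(x) = (x - 1)(x - 3)(x - 4) / [-12] = -(1/12)x^3 + (2/3)x^2 - (19/12)x + 1
L_1(x) = x(x - 3)(x - 4) / [6] = (1/6)x^3 - (7/6)x^2 + 2x
L_2(x) = x(x - 1)(x - 4) / [-6] = -(1/6)x^3 + (5/6)x^2 - (2/3)x
L_3(x) = x(x - 1)(x - 3) / [12] = (1/12)x^3 - (1/3)x^2 + (1/4)x
p(x) = (-1)·L_0 + 1·L_1 + 53·L_2 + 139·L_3
  (-1)·L_0(x) = (1/12)x^3 - (2/3)x^2 + (19/12)x - 1
  1·L_1(x) = (1/6)x^3 - (7/6)x^2 + 2x
  53·L_2(x) = -(53/6)x^3 + (265/6)x^2 - (106/3)x
  139·L_3(x) = (139/12)x^3 - (139/3)x^2 + (139/4)x
Adding term by term: 3x^3 - 4x^2 + 3x - 1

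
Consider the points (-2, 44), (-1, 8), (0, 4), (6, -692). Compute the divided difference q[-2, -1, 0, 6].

q[-2,-1] = (8 - 44) / (-1 - (-2)) = -36
q[-1,0] = (4 - 8) / (0 - (-1)) = -4
q[0,6] = (-692 - 4) / (6 - 0) = -116
q[-2,-1,0] = (-4 - (-36)) / (0 - (-2)) = 16
q[-1,0,6] = (-116 - (-4)) / (6 - (-1)) = -16
q[-2,-1,0,6] = (-16 - 16) / (6 - (-2)) = -4

-4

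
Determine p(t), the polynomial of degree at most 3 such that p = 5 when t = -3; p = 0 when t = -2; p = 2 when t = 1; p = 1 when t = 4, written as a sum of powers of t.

Build the Lagrange basis polynomials:
L_0(t) = (t + 2)(t - 1)(t - 4) / [-28] = -(1/28)t^3 + (3/28)t^2 + (3/14)t - 2/7
L_1(t) = (t + 3)(t - 1)(t - 4) / [18] = (1/18)t^3 - (1/9)t^2 - (11/18)t + 2/3
L_2(t) = (t + 3)(t + 2)(t - 4) / [-36] = -(1/36)t^3 - (1/36)t^2 + (7/18)t + 2/3
L_3(t) = (t + 3)(t + 2)(t - 1) / [126] = (1/126)t^3 + (2/63)t^2 + (1/126)t - 1/21
p(t) = 5·L_0 + 0·L_1 + 2·L_2 + 1·L_3
  5·L_0(t) = -(5/28)t^3 + (15/28)t^2 + (15/14)t - 10/7
  0·L_1(t) = 0
  2·L_2(t) = -(1/18)t^3 - (1/18)t^2 + (7/9)t + 4/3
  1·L_3(t) = (1/126)t^3 + (2/63)t^2 + (1/126)t - 1/21
Adding term by term: -(19/84)t^3 + (43/84)t^2 + (13/7)t - 1/7

p(t) = -(19/84)t^3 + (43/84)t^2 + (13/7)t - 1/7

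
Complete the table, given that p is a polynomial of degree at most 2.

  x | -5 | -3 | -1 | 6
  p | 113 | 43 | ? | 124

5

The 3 known values determine p uniquely (degree ≤ 2).
L_0(-1) = (2)·(-7)/[(-2)·(-11)] = -7/11
L_1(-1) = (4)·(-7)/[(2)·(-9)] = 14/9
L_2(-1) = (4)·(2)/[(11)·(9)] = 8/99
Sum: 113·(-7/11) + 43·(14/9) + 124·(8/99) = 5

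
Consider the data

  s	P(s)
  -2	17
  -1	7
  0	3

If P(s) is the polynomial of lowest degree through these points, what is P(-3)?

Using Newton's divided-difference form:
P[-2,-1] = (7 - 17) / (-1 - (-2)) = -10
P[-1,0] = (3 - 7) / (0 - (-1)) = -4
P[-2,-1,0] = (-4 - (-10)) / (0 - (-2)) = 3
P(-3) = 17 + (-10)·(-1) + 3·(-1)·(-2) = 33

33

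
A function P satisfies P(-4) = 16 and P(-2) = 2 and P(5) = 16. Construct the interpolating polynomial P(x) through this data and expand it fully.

Newton's divided differences:
P[-4,-2] = (2 - 16) / (-2 - (-4)) = -7
P[-2,5] = (16 - 2) / (5 - (-2)) = 2
P[-4,-2,5] = (2 - (-7)) / (5 - (-4)) = 1
P(x) = 16 + (-7)·(x + 4) + 1·(x + 4)(x + 2)
Expanding: P(x) = x^2 - x - 4

P(x) = x^2 - x - 4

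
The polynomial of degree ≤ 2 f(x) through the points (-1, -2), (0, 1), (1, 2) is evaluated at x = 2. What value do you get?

1

Evaluate each Lagrange basis at x = 2:
L_0(2) = (2)·(1)/[(-1)·(-2)] = 1
L_1(2) = (3)·(1)/[(1)·(-1)] = -3
L_2(2) = (3)·(2)/[(2)·(1)] = 3
Sum: (-2)·(1) + 1·(-3) + 2·(3) = 1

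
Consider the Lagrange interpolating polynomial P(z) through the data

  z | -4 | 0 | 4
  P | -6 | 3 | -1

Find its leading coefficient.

-13/32

The leading coefficient equals the top divided difference P[-4,0,4].
P[-4,0] = (3 - (-6)) / (0 - (-4)) = 9/4
P[0,4] = (-1 - 3) / (4 - 0) = -1
P[-4,0,4] = (-1 - 9/4) / (4 - (-4)) = -13/32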